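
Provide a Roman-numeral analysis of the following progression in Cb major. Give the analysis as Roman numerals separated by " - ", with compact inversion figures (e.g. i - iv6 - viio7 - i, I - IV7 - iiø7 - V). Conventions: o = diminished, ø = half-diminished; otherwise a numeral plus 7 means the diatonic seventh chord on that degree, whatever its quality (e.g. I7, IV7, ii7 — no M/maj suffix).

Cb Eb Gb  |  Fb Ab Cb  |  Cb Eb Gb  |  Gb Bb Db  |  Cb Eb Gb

I - IV - I - V - I

Cb-Eb-Gb: major triad on Cb = scale degree 1 → I.
Fb-Ab-Cb: root Fb is the subdominant; major triad there is IV.
Cb-Eb-Gb: root Cb is the tonic; major triad there is I.
Gb-Bb-Db has root Gb, degree 5 in Cb major, so V.
Cb-Eb-Gb has root Cb, degree 1 in Cb major, so I.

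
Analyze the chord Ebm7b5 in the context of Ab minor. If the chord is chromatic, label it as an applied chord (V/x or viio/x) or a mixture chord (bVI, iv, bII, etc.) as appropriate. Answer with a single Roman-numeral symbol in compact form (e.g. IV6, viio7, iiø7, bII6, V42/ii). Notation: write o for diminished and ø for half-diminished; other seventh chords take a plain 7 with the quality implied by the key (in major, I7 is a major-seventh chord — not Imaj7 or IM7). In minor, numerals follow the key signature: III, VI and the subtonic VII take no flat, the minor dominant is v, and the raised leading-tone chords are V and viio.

viiø7/VI

The pitches Eb-Gb-Bbb-Db form a half-diminished seventh chord rooted on Eb.
Eb sits a half step below Fb (VI in Ab minor); a diminished chord there is the applied leading-tone chord of VI.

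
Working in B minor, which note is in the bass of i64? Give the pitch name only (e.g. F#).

i in B minor has root B; the chord is B-D-F#.
The figure 64 means second inversion — the fifth is in the bass.

F#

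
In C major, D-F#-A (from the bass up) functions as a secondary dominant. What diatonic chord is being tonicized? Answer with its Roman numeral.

The chord is a major triad on D.
A dominant resolves down a perfect fifth: D → G. In C major, G is scale degree 5, i.e. V.

V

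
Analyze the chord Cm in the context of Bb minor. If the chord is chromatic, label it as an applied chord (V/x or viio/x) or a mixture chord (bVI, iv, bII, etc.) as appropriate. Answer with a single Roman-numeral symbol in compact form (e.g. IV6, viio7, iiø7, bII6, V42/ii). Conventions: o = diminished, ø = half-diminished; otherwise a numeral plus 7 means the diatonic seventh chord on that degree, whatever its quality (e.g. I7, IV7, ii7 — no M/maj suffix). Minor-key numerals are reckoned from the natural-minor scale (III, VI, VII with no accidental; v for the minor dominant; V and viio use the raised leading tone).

The pitches C-Eb-G form a minor triad rooted on C.
C is the second degree of Bb minor. This is the minor supertonic, borrowed from the parallel major (the Dorian ii).

ii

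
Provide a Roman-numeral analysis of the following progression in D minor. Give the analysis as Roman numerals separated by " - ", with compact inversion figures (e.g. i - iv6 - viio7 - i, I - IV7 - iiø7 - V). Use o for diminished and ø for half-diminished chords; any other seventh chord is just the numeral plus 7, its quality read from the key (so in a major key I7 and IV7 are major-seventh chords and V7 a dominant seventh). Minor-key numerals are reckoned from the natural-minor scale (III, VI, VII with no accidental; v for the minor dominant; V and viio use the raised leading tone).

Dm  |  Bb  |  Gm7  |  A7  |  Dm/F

i - VI - iv7 - V7 - i6

Dm: minor triad on D = scale degree 1 → i.
Bb: major triad on Bb = scale degree 6 → VI.
Gm7 has root G, degree 4 in D minor, so iv7.
A7: dominant seventh chord on A = scale degree 5 → V7.
Dm/F has root D, degree 1 in D minor, so i6.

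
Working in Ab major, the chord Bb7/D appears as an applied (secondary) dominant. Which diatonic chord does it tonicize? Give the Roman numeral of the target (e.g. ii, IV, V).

The chord is a dominant seventh chord on Bb.
A dominant resolves down a perfect fifth: Bb → Eb. In Ab major, Eb is scale degree 5, i.e. V.

V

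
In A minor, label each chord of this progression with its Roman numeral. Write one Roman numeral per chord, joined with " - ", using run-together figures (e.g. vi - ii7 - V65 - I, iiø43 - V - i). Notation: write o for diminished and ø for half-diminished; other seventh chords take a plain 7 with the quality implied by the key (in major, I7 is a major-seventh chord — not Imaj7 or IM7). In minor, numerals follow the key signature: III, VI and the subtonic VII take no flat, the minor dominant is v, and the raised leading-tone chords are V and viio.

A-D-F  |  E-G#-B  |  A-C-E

A-D-F has root D, degree 4 in A minor, so iv64.
E-G#-B: major triad on E = scale degree 5 → V.
A-C-E has root A, degree 1 in A minor, so i.

iv64 - V - i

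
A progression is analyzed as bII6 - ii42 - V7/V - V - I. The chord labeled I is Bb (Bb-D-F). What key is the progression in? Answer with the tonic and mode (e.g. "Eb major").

Bb major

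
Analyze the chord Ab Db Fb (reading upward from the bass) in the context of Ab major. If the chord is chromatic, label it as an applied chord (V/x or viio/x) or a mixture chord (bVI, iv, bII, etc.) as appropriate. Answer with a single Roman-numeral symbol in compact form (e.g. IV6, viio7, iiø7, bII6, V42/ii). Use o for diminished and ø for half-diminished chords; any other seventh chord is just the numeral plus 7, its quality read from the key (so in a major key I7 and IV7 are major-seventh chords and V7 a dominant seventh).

Stacked in thirds the chord is Db-Fb-Ab: a minor triad on Db.
Db is the fourth degree of Ab major. This is the minor subdominant, borrowed from the parallel minor.
With Ab in the bass the chord is in second inversion, so the figured bass is 64.

iv64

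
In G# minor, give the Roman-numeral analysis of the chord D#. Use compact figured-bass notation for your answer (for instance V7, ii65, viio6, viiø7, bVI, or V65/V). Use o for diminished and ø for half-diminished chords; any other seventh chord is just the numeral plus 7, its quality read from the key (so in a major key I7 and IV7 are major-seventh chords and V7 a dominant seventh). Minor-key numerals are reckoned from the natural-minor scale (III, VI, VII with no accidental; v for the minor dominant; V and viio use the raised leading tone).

V

Stacked in thirds the chord is D#-F##-A#: a major triad on D#.
D# is scale degree 5 in G# minor, and a major triad on that degree is written V.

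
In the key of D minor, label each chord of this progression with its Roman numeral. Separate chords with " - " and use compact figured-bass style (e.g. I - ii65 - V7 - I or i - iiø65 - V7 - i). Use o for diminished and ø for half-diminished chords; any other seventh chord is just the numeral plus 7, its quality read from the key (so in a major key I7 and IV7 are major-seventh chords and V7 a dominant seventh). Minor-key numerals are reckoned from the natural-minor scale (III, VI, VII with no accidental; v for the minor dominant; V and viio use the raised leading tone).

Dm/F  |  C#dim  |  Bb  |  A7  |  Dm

i6 - viio - VI - V7 - i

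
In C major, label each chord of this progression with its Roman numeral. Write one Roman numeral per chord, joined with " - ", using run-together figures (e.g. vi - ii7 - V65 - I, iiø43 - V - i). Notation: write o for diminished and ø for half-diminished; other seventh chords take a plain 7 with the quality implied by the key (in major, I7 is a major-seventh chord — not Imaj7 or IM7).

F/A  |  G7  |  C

IV6 - V7 - I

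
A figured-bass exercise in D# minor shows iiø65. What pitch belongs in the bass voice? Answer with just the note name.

G#

iiø in D# minor has root E#; the chord is E#-G#-B-D#.
The figure 65 means first inversion — the third is in the bass.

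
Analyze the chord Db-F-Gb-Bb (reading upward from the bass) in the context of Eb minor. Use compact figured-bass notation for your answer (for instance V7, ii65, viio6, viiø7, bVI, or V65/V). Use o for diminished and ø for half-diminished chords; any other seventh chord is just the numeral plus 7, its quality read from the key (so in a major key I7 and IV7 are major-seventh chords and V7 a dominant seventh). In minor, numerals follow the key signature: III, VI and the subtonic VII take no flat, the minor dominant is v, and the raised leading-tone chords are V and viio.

III43

Stacked in thirds the chord is Gb-Bb-Db-F: a major seventh chord on Gb.
In Eb minor, Gb is the mediant; the diatonic major seventh chord there is III7.
With Db in the bass the chord is in second inversion, so the figured bass is 43.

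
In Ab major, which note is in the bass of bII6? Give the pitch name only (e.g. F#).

Db

bII in Ab major has root Bbb; the chord is Bbb-Db-Fb.
The figure 6 means first inversion — the third is in the bass.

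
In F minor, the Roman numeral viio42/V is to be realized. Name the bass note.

Ab

The applied chord viio42/V is rooted on B: B-D-F-Ab.
The figure 42 means third inversion — the seventh is in the bass.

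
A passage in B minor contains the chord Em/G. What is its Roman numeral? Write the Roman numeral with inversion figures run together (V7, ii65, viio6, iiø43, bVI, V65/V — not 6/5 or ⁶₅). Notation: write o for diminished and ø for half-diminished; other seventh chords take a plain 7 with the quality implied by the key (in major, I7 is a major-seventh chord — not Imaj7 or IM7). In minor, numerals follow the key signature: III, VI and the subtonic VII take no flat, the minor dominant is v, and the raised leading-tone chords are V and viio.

iv6

The pitches E-G-B form a minor triad rooted on E.
E is scale degree 4 in B minor, and a minor triad on that degree is written iv.
With G in the bass the chord is in first inversion, so the figured bass is 6.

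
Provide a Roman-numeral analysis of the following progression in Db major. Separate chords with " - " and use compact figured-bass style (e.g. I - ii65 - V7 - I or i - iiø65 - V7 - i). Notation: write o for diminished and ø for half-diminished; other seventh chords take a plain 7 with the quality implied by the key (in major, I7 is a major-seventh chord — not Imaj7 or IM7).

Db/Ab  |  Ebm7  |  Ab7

Db/Ab: root Db is the tonic; major triad there is I64.
Ebm7: root Eb is the supertonic; minor seventh chord there is ii7.
Ab7 has root Ab, degree 5 in Db major, so V7.

I64 - ii7 - V7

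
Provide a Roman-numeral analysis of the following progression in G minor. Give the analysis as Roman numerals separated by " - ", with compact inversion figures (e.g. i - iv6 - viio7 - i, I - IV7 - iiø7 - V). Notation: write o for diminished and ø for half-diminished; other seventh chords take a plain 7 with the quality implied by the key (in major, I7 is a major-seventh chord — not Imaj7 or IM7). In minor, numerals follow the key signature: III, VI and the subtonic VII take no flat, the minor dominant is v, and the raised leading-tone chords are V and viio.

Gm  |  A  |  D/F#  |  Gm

Gm: minor triad on G = scale degree 1 → i.
A: a major triad on A, the applied dominant of V → V/V.
D/F#: root D is the dominant; major triad there is V6.
Gm: root G is the tonic; minor triad there is i.

i - V/V - V6 - i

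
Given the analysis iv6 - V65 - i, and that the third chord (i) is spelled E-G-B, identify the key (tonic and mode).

E minor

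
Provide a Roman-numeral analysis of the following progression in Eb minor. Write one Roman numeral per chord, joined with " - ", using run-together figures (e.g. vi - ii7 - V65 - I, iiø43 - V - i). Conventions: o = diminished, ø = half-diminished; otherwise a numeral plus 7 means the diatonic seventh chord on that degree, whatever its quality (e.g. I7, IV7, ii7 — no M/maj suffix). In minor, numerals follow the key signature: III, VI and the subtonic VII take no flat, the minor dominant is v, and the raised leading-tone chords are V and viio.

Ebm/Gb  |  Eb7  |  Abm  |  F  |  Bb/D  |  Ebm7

i6 - V7/iv - iv - V/V - V6 - i7

Ebm/Gb: root Eb is the tonic; minor triad there is i6.
Eb7 is the secondary dominant of iv (dominant seventh chord on Eb): V7/iv.
Abm: minor triad on Ab = scale degree 4 → iv.
F: a major triad on F, the applied dominant of V → V/V.
Bb/D: root Bb is the dominant; major triad there is V6.
Ebm7: minor seventh chord on Eb = scale degree 1 → i7.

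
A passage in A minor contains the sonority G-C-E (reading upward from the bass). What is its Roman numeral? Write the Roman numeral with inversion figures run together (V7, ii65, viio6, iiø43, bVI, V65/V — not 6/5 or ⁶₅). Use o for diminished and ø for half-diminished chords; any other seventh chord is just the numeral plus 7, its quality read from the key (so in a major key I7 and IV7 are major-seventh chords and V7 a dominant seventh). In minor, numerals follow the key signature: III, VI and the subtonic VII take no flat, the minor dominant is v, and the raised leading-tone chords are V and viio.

Stacked in thirds the chord is C-E-G: a major triad on C.
C is scale degree 3 in A minor, and a major triad on that degree is written III.
With G in the bass the chord is in second inversion, so the figured bass is 64.

III64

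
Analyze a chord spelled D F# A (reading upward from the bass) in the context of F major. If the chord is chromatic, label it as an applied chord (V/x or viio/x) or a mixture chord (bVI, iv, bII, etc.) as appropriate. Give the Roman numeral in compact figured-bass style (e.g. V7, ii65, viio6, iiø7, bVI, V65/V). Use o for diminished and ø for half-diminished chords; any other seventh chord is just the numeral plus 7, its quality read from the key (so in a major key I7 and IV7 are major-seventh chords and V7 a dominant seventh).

The pitches D-F#-A form a major triad rooted on D.
D is not a diatonic chord root with this quality in F major, but it lies a perfect fifth above G (ii), so the chord functions as an applied dominant of ii.

V/ii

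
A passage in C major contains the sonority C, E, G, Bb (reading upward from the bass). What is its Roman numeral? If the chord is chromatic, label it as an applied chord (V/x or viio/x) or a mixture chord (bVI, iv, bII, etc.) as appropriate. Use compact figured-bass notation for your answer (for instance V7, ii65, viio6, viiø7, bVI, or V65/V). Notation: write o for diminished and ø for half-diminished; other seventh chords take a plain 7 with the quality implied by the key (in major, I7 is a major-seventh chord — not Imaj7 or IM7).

Stacked in thirds the chord is C-E-G-Bb: a dominant seventh chord on C.
C is not a diatonic chord root with this quality in C major, but it lies a perfect fifth above F (IV), so the chord functions as an applied dominant of IV.

V7/IV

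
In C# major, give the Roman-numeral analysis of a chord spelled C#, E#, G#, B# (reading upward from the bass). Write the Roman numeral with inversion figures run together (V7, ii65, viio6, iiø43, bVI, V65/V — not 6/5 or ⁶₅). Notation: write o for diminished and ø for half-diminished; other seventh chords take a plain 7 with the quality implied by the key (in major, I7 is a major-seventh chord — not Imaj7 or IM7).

The pitches C#-E#-G#-B# form a major seventh chord rooted on C#.
C# is scale degree 1 in C# major, and a major seventh chord on that degree is written I7.

I7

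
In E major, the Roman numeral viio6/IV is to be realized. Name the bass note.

The applied chord viio6/IV is rooted on G#: G#-B-D.
The figure 6 means first inversion — the third is in the bass.

B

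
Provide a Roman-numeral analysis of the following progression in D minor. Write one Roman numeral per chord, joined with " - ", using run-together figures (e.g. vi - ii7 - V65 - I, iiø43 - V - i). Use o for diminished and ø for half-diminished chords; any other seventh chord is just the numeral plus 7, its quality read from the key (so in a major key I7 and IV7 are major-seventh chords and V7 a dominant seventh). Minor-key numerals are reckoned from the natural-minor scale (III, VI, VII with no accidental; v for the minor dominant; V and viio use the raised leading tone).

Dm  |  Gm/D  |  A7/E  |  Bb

Dm: root D is the tonic; minor triad there is i.
Gm/D: minor triad on G = scale degree 4 → iv64.
A7/E: dominant seventh chord on A = scale degree 5 → V43.
Bb has root Bb, degree 6 in D minor, so VI.

i - iv64 - V43 - VI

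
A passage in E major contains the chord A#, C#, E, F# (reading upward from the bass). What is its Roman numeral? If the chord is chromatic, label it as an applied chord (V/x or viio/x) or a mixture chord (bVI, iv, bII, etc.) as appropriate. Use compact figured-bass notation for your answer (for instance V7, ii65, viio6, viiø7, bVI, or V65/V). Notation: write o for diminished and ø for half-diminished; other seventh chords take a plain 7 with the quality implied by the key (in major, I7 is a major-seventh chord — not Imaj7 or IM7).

V65/V

Stacked in thirds the chord is F#-A#-C#-E: a dominant seventh chord on F#.
F# is not a diatonic chord root with this quality in E major, but it lies a perfect fifth above B (V), so the chord functions as an applied dominant of V.
With A# in the bass the chord is in first inversion, so the figured bass is 65.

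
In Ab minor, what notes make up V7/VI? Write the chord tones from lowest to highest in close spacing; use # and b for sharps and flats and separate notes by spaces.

The slash means an applied dominant: we want the dominant of VI. In Ab minor, VI is Fb major, and its dominant is built on Cb.
Building a dominant seventh chord on Cb gives Cb-Eb-Gb-Bbb.

Cb Eb Gb Bbb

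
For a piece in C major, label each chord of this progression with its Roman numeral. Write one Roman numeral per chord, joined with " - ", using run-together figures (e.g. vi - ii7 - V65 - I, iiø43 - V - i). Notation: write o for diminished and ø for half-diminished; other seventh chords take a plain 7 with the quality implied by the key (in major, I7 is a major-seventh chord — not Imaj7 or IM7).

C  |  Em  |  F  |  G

C: major triad on C = scale degree 1 → I.
Em has root E, degree 3 in C major, so iii.
F: root F is the subdominant; major triad there is IV.
G: root G is the dominant; major triad there is V.

I - iii - IV - V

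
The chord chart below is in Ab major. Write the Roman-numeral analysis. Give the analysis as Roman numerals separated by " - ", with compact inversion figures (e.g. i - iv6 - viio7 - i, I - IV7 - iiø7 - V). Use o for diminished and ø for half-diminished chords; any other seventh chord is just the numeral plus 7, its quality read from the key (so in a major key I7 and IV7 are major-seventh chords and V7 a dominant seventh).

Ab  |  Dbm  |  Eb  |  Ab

I - iv - V - I

Ab has root Ab, degree 1 in Ab major, so I.
Dbm: Db with this quality isn't in the key; it's iv, borrowed from the parallel minor.
Eb: major triad on Eb = scale degree 5 → V.
Ab has root Ab, degree 1 in Ab major, so I.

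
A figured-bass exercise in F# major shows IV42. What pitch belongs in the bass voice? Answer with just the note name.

A#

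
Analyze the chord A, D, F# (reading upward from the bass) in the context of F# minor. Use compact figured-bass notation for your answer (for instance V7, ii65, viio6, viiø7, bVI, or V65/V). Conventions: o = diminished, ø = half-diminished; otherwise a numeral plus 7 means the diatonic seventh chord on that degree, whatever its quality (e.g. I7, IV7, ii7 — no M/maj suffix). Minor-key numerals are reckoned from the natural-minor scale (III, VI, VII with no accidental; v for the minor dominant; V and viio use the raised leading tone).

Stacked in thirds the chord is D-F#-A: a major triad on D.
In F# minor, D is the submediant; the diatonic major triad there is VI.
With A in the bass the chord is in second inversion, so the figured bass is 64.

VI64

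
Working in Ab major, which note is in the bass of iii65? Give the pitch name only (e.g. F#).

iii in Ab major has root C; the chord is C-Eb-G-Bb.
The figure 65 means first inversion — the third is in the bass.

Eb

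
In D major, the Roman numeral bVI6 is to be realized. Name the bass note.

D

bVI in D major has root Bb; the chord is Bb-D-F.
The figure 6 means first inversion — the third is in the bass.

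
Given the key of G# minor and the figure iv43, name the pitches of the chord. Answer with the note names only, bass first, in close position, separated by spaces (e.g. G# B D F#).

The numeral's case and figure indicate a minor seventh chord. In G# minor its root, scale degree 4, is C#.
Stacking thirds from C# gives C#-E-G#-B.
The figured bass 43 indicates second inversion, placing the fifth (G#) in the bass: G#-B-C#-E.

G# B C# E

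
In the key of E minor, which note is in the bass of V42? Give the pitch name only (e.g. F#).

A

V in E minor has root B; the chord is B-D#-F#-A.
The figure 42 means third inversion — the seventh is in the bass.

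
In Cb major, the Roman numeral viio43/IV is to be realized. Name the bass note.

Bbb

The applied chord viio43/IV is rooted on Eb: Eb-Gb-Bbb-Dbb.
The figure 43 means second inversion — the fifth is in the bass.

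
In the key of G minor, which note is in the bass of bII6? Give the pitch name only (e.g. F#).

C

bII in G minor has root Ab; the chord is Ab-C-Eb.
The figure 6 means first inversion — the third is in the bass.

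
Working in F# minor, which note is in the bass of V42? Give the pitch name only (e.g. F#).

V in F# minor has root C#; the chord is C#-E#-G#-B.
The figure 42 means third inversion — the seventh is in the bass.

B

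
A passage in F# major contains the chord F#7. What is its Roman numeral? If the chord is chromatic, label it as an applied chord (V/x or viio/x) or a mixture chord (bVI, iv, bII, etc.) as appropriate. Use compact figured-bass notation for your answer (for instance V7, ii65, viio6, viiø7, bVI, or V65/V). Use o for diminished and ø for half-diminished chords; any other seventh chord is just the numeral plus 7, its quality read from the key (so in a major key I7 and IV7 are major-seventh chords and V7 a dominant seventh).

V7/IV

Stacked in thirds the chord is F#-A#-C#-E: a dominant seventh chord on F#.
F# is not a diatonic chord root with this quality in F# major, but it lies a perfect fifth above B (IV), so the chord functions as an applied dominant of IV.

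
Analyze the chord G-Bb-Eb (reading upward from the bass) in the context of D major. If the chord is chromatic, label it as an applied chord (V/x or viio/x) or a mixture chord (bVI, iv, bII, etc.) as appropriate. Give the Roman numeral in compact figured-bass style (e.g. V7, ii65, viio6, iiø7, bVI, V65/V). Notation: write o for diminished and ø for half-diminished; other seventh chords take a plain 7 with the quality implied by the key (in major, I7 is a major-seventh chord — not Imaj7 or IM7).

bII6

Stacked in thirds the chord is Eb-G-Bb: a major triad on Eb.
Eb is the lowered second degree of D major (diatonic 2 would be E). This is the Neapolitan sixth — a major triad on the lowered second degree, here in its customary first inversion.
With G in the bass the chord is in first inversion, so the figured bass is 6.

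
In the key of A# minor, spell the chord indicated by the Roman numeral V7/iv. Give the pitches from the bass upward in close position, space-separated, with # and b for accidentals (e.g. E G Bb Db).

A# C## E# G#

The slash means an applied dominant: we want the dominant of iv. In A# minor, iv is D# minor, and its dominant is built on A#.
Building a dominant seventh chord on A# gives A#-C##-E#-G#.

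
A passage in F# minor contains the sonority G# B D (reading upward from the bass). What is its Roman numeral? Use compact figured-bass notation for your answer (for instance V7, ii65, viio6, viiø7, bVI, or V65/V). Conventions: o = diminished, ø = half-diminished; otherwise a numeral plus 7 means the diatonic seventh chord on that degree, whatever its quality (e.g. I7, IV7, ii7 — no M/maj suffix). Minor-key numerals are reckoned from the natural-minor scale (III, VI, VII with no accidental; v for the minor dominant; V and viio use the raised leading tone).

The pitches G#-B-D form a diminished triad rooted on G#.
In F# minor, G# is the supertonic; the diatonic diminished triad there is iio.

iio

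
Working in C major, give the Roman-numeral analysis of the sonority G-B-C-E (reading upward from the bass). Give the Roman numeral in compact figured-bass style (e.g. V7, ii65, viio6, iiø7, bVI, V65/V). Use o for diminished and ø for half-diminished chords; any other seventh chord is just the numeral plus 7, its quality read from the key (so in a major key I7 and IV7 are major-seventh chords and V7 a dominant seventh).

I43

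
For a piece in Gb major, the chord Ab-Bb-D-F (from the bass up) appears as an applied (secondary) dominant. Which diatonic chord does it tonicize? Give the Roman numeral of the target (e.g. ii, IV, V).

vi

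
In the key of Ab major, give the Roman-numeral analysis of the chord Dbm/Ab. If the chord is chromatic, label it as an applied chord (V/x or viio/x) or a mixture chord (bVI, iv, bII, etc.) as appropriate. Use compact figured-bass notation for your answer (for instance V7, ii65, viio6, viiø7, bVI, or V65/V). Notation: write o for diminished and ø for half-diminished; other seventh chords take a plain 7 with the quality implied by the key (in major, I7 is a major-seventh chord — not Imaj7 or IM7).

The pitches Db-Fb-Ab form a minor triad rooted on Db.
Db is the fourth degree of Ab major. This is the minor subdominant, borrowed from the parallel minor.
With Ab in the bass the chord is in second inversion, so the figured bass is 64.

iv64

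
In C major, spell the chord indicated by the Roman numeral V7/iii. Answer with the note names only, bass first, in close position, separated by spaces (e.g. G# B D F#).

B D# F# A

V7/iii is a secondary dominant — the dominant seventh of iii. iii in C major is E, so the applied chord's root is B, a perfect fifth above.
Building a dominant seventh chord on B gives B-D#-F#-A.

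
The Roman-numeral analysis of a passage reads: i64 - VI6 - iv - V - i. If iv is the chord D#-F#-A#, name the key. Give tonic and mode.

A# minor

The chord D#m is a minor triad rooted on D#; its label is iv.
Counting down 3 scale steps from D# places the tonic on A#; a minor triad on degree 4 is diatonic only in minor.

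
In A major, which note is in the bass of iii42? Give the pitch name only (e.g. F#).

B

iii in A major has root C#; the chord is C#-E-G#-B.
The figure 42 means third inversion — the seventh is in the bass.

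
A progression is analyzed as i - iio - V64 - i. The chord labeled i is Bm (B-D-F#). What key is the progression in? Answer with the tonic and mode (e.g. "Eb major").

The chord Bm is a minor triad rooted on B; its label is i.
If B is scale degree 1 and the mode makes that degree carry a minor triad, the tonic is B and the mode is minor.

B minor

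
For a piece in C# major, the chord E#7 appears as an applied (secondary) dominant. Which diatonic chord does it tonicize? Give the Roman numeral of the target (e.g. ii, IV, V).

The chord is a dominant seventh chord on E#.
A dominant resolves down a perfect fifth: E# → A#. In C# major, A# is scale degree 6, i.e. vi.

vi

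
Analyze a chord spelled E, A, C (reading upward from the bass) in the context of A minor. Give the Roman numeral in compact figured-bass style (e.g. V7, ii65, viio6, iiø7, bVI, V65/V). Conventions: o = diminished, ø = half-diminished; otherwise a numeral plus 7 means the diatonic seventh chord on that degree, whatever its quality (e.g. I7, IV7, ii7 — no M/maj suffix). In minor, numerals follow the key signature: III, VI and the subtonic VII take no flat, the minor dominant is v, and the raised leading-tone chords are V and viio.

Stacked in thirds the chord is A-C-E: a minor triad on A.
A is scale degree 1 in A minor, and a minor triad on that degree is written i.
With E in the bass the chord is in second inversion, so the figured bass is 64.

i64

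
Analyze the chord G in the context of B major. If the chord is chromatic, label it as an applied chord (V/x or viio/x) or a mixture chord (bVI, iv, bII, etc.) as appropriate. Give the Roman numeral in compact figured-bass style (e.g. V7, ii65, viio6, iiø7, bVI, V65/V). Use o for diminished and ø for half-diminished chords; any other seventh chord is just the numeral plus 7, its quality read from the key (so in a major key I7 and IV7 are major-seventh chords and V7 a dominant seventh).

The pitches G-B-D form a major triad rooted on G.
G is the lowered sixth degree of B major (diatonic 6 would be G#). This is a major triad on the lowered sixth degree, borrowed from the parallel minor.

bVI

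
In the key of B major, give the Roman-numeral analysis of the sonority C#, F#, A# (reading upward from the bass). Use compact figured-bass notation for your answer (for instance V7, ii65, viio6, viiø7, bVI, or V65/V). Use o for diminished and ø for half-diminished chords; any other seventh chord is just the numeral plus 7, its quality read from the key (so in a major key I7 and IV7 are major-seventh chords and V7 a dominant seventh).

V64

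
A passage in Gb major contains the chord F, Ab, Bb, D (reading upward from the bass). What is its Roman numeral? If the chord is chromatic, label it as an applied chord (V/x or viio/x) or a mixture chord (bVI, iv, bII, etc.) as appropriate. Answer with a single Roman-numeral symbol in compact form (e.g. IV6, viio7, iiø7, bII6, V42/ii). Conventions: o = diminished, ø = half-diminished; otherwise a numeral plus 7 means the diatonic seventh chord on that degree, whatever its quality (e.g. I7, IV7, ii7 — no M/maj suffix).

The pitches Bb-D-F-Ab form a dominant seventh chord rooted on Bb.
Bb is not a diatonic chord root with this quality in Gb major, but it lies a perfect fifth above Eb (vi), so the chord functions as an applied dominant of vi.
With F in the bass the chord is in second inversion, so the figured bass is 43.

V43/vi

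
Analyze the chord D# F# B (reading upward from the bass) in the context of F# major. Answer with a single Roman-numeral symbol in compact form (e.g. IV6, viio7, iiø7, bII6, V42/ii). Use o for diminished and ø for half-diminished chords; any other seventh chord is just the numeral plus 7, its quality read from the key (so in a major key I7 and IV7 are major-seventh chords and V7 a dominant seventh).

The pitches B-D#-F# form a major triad rooted on B.
B is scale degree 4 in F# major, and a major triad on that degree is written IV.
With D# in the bass the chord is in first inversion, so the figured bass is 6.

IV6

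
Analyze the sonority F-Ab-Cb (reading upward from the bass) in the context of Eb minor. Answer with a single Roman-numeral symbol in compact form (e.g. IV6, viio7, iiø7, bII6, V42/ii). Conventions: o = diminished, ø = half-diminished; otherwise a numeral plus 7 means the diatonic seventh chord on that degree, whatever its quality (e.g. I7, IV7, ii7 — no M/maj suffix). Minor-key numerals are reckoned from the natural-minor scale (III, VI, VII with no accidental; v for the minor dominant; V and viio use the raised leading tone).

iio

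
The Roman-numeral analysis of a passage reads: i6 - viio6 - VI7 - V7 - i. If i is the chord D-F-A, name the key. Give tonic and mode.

The anchor chord is a minor triad on D, labeled i.
If D is scale degree 1 and the mode makes that degree carry a minor triad, the tonic is D and the mode is minor.

D minor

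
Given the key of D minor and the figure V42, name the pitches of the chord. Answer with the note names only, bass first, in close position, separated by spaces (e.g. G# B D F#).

In D minor, scale degree 5 is A. The dominant is major (leading tone raised), so V is a dominant seventh chord.
That chord is spelled A-C#-E-G.
The figured bass 42 indicates third inversion, placing the seventh (G) in the bass: G-A-C#-E.

G A C# E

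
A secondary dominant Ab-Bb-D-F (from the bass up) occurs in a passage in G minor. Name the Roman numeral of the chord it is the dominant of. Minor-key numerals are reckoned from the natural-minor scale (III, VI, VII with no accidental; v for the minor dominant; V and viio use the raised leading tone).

VI

The chord is a dominant seventh chord on Bb.
A dominant resolves down a perfect fifth: Bb → Eb. In G minor, Eb is scale degree 6, i.e. VI.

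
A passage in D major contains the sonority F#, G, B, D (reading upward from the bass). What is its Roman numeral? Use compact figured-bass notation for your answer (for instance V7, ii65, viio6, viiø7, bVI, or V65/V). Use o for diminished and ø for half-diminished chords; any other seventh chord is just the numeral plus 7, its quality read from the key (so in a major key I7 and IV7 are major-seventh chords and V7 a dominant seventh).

The pitches G-B-D-F# form a major seventh chord rooted on G.
In D major, G is the subdominant; the diatonic major seventh chord there is IV7.
With F# in the bass the chord is in third inversion, so the figured bass is 42.

IV42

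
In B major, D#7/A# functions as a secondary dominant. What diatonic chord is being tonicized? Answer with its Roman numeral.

vi

The chord is a dominant seventh chord on D#.
A dominant resolves down a perfect fifth: D# → G#. In B major, G# is scale degree 6, i.e. vi.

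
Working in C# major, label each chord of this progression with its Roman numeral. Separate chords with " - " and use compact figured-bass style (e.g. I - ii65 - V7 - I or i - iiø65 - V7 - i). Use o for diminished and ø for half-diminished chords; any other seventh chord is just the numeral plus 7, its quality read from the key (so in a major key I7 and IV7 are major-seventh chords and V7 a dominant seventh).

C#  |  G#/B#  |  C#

I - V6 - I

C# has root C#, degree 1 in C# major, so I.
G#/B# has root G#, degree 5 in C# major, so V6.
C# has root C#, degree 1 in C# major, so I.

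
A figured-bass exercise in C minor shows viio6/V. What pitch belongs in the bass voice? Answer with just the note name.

The applied chord viio6/V is rooted on F#: F#-A-C.
The figure 6 means first inversion — the third is in the bass.

A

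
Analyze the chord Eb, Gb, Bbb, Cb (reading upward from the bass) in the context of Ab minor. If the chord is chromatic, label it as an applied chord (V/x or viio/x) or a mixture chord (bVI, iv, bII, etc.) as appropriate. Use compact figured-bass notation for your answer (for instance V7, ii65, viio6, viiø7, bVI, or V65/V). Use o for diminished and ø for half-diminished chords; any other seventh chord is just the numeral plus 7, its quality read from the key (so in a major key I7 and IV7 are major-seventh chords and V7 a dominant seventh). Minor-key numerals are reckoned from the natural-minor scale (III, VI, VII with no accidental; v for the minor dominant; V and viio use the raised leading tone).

V65/VI

Stacked in thirds the chord is Cb-Eb-Gb-Bbb: a dominant seventh chord on Cb.
Cb is not a diatonic chord root with this quality in Ab minor, but it lies a perfect fifth above Fb (VI), so the chord functions as an applied dominant of VI.
With Eb in the bass the chord is in first inversion, so the figured bass is 65.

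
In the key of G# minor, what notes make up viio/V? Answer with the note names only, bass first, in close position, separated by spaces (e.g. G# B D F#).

C## E# G#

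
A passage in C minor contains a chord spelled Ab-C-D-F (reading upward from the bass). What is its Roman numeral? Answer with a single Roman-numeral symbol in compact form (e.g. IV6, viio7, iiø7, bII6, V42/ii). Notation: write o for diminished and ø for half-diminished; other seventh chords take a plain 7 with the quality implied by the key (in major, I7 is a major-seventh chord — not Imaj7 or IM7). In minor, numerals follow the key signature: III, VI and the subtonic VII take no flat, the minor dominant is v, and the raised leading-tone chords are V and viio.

iiø43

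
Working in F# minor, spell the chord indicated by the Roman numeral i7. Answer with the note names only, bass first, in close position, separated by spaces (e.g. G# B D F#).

F# A C# E

The numeral's case and figure indicate a minor seventh chord. In F# minor its root, scale degree 1, is F#.
Stacking thirds from F# gives F#-A-C#-E.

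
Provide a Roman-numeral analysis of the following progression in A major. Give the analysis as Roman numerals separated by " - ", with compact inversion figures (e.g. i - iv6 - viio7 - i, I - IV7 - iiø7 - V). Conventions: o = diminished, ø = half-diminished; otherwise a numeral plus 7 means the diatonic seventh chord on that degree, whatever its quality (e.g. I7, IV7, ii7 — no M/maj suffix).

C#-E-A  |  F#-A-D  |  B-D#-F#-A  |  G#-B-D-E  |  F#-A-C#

C#-E-A: major triad on A = scale degree 1 → I6.
F#-A-D: root D is the subdominant; major triad there is IV6.
B-D#-F#-A: a dominant seventh chord on B, the applied dominant of V → V7/V.
G#-B-D-E: root E is the dominant; dominant seventh chord there is V65.
F#-A-C#: root F# is the submediant; minor triad there is vi.

I6 - IV6 - V7/V - V65 - vi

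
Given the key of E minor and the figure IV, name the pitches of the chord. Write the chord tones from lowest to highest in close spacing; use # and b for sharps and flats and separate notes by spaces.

A C# E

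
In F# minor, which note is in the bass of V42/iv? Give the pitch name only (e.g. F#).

E

The applied chord V42/iv is rooted on F#: F#-A#-C#-E.
The figure 42 means third inversion — the seventh is in the bass.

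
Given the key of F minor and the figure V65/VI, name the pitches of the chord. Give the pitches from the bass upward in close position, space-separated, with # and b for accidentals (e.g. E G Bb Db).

C Eb Gb Ab

The slash means an applied dominant: we want the dominant of VI. In F minor, VI is Db major, and its dominant is built on Ab.
Building a dominant seventh chord on Ab gives Ab-C-Eb-Gb.
The figured bass 65 indicates first inversion, placing the third (C) in the bass: C-Eb-Gb-Ab.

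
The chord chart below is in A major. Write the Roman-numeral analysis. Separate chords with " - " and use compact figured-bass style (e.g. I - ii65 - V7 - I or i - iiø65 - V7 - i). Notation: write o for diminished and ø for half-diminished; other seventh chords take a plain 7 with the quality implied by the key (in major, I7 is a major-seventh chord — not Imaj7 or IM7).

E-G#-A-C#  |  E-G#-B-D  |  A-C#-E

E-G#-A-C# has root A, degree 1 in A major, so I43.
E-G#-B-D: root E is the dominant; dominant seventh chord there is V7.
A-C#-E: root A is the tonic; major triad there is I.

I43 - V7 - I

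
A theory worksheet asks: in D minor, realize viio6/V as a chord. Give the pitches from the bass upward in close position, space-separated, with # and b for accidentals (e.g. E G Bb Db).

The slash marks an applied leading-tone chord: viio of V. In D minor, V is A, so the leading tone to it is G#, a half step below.
Building a diminished triad on G# gives G#-B-D.
The figured bass 6 indicates first inversion, placing the third (B) in the bass: B-D-G#.

B D G#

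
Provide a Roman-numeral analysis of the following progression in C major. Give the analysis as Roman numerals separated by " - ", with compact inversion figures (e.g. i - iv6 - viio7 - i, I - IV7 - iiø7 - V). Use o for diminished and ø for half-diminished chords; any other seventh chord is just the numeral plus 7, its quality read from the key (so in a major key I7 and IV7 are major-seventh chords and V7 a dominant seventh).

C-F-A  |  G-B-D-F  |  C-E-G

IV64 - V7 - I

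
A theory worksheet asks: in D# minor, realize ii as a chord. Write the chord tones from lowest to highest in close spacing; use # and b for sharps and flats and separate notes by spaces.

E# G# B#

Scale degree 2 in D# minor is E#; here the chord built on it is altered to a minor triad. ii is the minor supertonic, borrowed from the parallel major (the Dorian ii).
So the chord is E#-G#-B#.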